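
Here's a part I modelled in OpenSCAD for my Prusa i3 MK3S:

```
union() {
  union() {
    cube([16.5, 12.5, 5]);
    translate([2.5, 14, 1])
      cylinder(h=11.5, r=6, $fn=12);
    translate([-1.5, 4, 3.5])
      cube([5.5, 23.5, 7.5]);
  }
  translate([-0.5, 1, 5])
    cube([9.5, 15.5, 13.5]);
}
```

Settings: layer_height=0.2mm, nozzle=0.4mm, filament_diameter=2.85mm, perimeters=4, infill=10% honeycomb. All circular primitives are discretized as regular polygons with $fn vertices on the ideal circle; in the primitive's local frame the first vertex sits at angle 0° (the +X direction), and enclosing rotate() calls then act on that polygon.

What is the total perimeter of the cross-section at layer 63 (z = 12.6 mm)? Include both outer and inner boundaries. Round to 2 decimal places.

At z = 12.6 mm: the cube is not intersected at this z (z outside [0, 5]); the cylinder at (2.5, 14) does not reach this height (z outside [1, 12.5]); the cube at (-1.5, 4) is not intersected at this z (z outside [3.5, 11]); Taking the union: nothing is present at this height; the cube at (-0.5, 1) is present — its section is the full 9.5×15.5 rectangle (perimeter 50.00 mm); Merging all regions: only the 9.5×15.5 cube at (-0.5, 1) is present, so the union is just that shape — boundary = 50.00 mm. Overall, the cross-section is a single solid region. Total boundary length (outer) = 50.00 mm.

50.00 mm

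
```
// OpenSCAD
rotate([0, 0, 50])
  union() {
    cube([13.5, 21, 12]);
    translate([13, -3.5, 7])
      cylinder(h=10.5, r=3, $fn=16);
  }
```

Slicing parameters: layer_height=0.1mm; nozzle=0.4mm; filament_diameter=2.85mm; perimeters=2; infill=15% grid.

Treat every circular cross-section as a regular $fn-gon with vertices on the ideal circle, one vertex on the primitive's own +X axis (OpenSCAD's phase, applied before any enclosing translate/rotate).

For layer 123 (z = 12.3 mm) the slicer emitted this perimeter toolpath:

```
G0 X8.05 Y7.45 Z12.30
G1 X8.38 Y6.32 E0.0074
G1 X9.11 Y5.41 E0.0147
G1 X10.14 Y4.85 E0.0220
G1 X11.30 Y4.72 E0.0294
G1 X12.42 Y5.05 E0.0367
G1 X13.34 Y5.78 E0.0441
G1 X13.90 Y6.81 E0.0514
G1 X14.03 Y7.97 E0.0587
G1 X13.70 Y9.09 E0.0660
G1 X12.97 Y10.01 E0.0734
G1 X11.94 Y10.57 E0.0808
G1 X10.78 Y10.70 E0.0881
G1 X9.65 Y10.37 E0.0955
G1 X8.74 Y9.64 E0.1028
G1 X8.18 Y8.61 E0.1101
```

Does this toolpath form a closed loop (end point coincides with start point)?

Start point (G0): (8.05, 7.45). End point (last G1): the path does not return to the start — open.

no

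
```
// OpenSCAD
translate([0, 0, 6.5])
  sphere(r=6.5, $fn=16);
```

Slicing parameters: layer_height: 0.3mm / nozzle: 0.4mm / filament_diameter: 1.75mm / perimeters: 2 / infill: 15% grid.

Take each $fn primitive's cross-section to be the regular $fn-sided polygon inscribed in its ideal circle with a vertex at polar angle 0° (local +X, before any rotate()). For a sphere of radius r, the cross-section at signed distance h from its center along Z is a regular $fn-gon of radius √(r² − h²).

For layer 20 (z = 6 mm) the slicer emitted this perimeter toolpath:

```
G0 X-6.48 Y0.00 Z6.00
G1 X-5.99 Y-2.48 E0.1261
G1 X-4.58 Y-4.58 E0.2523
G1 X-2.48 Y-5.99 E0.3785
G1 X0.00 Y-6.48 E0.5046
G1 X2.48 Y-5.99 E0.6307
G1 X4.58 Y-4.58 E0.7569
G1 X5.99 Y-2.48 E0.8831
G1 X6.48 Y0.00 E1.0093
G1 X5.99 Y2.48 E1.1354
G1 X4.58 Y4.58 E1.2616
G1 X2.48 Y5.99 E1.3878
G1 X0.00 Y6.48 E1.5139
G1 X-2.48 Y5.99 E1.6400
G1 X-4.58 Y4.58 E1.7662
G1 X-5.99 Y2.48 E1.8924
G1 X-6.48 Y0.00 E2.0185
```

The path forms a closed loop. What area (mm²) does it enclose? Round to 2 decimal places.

Apply the shoelace formula to the sequence of (X, Y) vertices; enclosed area = 128.58 mm².

128.58 mm²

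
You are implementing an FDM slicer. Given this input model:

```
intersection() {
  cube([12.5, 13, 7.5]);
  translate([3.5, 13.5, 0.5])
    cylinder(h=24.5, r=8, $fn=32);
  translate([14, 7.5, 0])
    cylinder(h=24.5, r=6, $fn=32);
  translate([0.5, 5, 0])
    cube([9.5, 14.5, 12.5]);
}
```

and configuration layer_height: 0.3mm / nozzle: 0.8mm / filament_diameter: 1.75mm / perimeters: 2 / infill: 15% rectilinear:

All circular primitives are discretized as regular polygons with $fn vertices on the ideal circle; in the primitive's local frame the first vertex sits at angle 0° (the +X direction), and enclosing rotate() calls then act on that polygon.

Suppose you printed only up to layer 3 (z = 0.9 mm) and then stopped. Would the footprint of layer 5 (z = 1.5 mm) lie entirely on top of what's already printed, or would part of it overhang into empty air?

Compare the two slices. At z = 0.9: the cube (footprint 12.5×13) is included at this height (area 162.50 mm²); the r=8 cylinder at (3.5, 13.5) gives a regular 32-gon of circumradius 8 (constant along its height) (area = (32/2)·8.000²·sin(360°/32) = 199.77 mm²); the cylinder at (14, 7.5): section is a regular 32-gon, circumradius r=6 (area = (32/2)·6.000²·sin(360°/32) = 112.37 mm²); the 9.5×14.5 cube at (0.5, 5) contributes its full rectangle (area 137.75 mm²); Keeping only the common overlap: the r=8 cylinder at (3.5, 13.5) partially overlaps the 12.5×13 cube; clipping to the common part keeps 71.19 mm²; the r=6 cylinder at (14, 7.5) partially overlaps the running intersection; clipping to the common part keeps 8.65 mm²; the 9.5×14.5 cube at (0.5, 5) partially overlaps the running intersection; clipping to the common part keeps 5.51 mm² — area = 5.51 mm². At z = 1.5: the 12.5×13 cube contributes its full rectangle (area 162.50 mm²); the r=8 cylinder at (3.5, 13.5) gives a regular 32-gon of circumradius 8 (constant along its height) (area = (32/2)·8.000²·sin(360°/32) = 199.77 mm²); the r=6 cylinder at (14, 7.5) contributes a regular 32-gon of circumradius 6 (area = (32/2)·6.000²·sin(360°/32) = 112.37 mm²); the 9.5×14.5 cube at (0.5, 5) contributes its full rectangle (area 137.75 mm²); After intersecting: the r=8 cylinder at (3.5, 13.5) partially overlaps the 12.5×13 cube; clipping to the common part keeps 71.19 mm²; the r=6 cylinder at (14, 7.5) partially overlaps the running intersection; clipping to the common part keeps 8.65 mm²; the 9.5×14.5 cube at (0.5, 5) partially overlaps the running intersection; clipping to the common part keeps 5.51 mm² — area = 5.51 mm². Checking containment: the cross-section at z = 1.5 is a subset of the cross-section at z = 0.9.

entirely on top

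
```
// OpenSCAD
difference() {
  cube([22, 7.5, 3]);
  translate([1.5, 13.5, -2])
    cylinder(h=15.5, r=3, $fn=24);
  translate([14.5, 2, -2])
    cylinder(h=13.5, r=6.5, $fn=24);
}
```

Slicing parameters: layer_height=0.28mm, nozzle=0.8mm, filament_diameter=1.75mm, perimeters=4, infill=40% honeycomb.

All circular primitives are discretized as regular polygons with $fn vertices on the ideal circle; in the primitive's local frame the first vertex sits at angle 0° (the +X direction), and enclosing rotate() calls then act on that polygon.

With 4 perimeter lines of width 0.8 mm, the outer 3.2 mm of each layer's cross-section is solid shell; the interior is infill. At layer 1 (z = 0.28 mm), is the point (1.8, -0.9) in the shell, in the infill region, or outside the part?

outside

At z = 0.28 mm: the 22×7.5 cube contributes its full rectangle; the r=3 cylinder at (1.5, 13.5) contributes a regular 24-gon of circumradius 3; the r=6.5 cylinder at (14.5, 2) contributes a regular 24-gon of circumradius 6.5; Taking the first minus the rest: starting from the 22×7.5 cube, the r=3 cylinder at (1.5, 13.5) misses the remaining region (no effect); the r=6.5 cylinder at (14.5, 2) partially overlaps it — only the 86.62 mm² overlap (of its 131.22 mm²) is removed, clipping the outline — 2 connected regions. Overall, the cross-section has 2 separate islands. The nearest boundary edge runs (8.35, 0.00)→(0.00, 0.00); distance from the point to it = 0.90 mm. The point is not inside any of the regions above, so it lies outside the cross-section (0.90 mm from the nearest boundary).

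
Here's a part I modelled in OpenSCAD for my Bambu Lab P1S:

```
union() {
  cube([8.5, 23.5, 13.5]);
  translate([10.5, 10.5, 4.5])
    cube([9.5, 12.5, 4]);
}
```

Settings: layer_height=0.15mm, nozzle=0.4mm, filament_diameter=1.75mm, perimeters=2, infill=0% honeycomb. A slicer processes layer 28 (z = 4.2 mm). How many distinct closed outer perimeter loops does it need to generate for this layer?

1

At z = 4.2 mm: the cube (footprint 8.5×23.5) is included at this height; the cube at (10.5, 10.5) does not reach this height (z outside [4.5, 8.5]); Merging all regions: only the 8.5×23.5 cube is present, so the union is just that shape — 1 connected region. The result has 1 disconnected region.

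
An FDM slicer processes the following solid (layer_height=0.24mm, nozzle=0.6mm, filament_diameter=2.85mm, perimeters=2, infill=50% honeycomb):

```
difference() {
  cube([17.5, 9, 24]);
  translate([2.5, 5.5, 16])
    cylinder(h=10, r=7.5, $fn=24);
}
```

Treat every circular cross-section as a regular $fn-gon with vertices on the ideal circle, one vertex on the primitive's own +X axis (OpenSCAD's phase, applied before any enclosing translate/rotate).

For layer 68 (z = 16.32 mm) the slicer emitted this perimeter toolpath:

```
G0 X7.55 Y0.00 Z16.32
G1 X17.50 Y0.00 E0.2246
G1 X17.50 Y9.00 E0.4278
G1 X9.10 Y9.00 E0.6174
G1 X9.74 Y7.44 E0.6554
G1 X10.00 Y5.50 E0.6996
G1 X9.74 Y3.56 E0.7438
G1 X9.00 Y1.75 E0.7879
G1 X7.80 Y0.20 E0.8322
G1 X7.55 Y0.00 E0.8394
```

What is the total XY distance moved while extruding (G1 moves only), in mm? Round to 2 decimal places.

Sum the Euclidean lengths of each G1 segment: total = 37.19 mm.

37.19 mm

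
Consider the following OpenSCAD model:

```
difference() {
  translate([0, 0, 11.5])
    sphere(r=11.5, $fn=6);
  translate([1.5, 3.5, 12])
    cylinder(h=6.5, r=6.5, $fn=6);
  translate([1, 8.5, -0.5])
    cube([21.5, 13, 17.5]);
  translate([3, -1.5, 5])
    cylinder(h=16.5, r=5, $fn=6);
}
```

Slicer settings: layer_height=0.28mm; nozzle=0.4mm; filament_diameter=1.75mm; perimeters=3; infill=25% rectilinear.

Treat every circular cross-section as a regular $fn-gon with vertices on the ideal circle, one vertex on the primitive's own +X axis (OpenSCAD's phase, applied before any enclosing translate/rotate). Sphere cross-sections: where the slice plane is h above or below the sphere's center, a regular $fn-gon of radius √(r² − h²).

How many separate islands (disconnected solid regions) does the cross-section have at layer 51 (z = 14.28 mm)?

At z = 14.28 mm: the r=11.5 sphere contributes a regular 6-gon of circumradius √(11.5²−2.78²) = 11.159; the cylinder at (1.5, 3.5): section is a regular 6-gon, circumradius r=6.5; the 21.5×13 cube at (1, 8.5) contributes its full rectangle; the r=5 cylinder at (3, -1.5) gives a regular 6-gon of circumradius 5 (constant along its height); Taking the first minus the rest: starting from the r=11.5 sphere, the r=6.5 cylinder at (1.5, 3.5) lies wholly inside it (removes its full 109.77 mm² and its 39.00 mm outline becomes a hole wall); the 21.5×13 cube at (1, 8.5) partially overlaps it — only the 3.25 mm² overlap (of its 279.50 mm²) is removed, clipping the outline; the r=5 cylinder at (3, -1.5) partially overlaps it — only the 31.84 mm² overlap (of its 64.95 mm²) is removed, clipping the outline — 1 connected region. Overall, the cross-section is a single solid region. Island count = 1.

1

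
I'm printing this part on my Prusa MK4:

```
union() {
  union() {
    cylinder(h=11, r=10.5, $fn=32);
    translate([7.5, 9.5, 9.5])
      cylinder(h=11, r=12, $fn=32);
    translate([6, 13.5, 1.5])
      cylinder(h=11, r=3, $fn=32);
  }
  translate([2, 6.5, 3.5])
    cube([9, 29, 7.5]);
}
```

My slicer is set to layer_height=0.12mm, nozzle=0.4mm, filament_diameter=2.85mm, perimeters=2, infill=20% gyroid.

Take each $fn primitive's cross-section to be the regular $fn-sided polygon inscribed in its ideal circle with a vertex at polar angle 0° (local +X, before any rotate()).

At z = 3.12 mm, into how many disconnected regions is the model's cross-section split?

At z = 3.12 mm: the r=10.5 cylinder gives a regular 32-gon of circumradius 10.5 (constant along its height); the cylinder at (7.5, 9.5) is absent (z outside [9.5, 20.5]); the r=3 cylinder at (6, 13.5) gives a regular 32-gon of circumradius 3 (constant along its height); Combining (union): the 2 present regions are separate (no shared area or edge), so areas and boundary lengths simply add and each stays a separate island — 2 connected regions; the cube at (2, 6.5) is not intersected at this z (z outside [3.5, 11]); Combining (union): only that combined region is present, so the union is just that shape — 2 connected regions. The result has 2 disconnected regions.

2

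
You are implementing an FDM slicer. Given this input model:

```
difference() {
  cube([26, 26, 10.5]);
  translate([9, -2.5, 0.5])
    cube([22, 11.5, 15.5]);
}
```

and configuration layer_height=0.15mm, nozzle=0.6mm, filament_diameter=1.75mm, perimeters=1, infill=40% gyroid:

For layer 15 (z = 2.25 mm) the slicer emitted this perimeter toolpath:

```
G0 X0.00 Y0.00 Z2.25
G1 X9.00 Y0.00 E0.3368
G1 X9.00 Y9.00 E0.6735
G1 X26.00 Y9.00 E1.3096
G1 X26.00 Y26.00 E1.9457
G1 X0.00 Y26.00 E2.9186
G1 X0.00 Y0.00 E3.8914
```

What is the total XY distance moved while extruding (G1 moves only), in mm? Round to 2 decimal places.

104.00 mm

Sum the Euclidean lengths of each G1 segment: total = 104.00 mm.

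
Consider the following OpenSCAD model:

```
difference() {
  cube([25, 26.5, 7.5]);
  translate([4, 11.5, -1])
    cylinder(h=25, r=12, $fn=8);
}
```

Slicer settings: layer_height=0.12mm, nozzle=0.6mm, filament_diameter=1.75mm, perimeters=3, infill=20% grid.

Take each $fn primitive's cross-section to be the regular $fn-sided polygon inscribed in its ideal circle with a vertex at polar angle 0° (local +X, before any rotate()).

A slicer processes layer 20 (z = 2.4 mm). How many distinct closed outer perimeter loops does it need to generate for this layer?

2

At z = 2.4 mm: the cube (footprint 25×26.5) is included at this height; the r=12 cylinder at (4, 11.5) gives a regular 8-gon of circumradius 12 (constant along its height); After the difference (first − rest): starting from the 25×26.5 cube, the r=12 cylinder at (4, 11.5) partially overlaps it — only the 292.42 mm² overlap (of its 407.29 mm²) is removed, clipping the outline — 2 connected regions. The result has 2 disconnected regions.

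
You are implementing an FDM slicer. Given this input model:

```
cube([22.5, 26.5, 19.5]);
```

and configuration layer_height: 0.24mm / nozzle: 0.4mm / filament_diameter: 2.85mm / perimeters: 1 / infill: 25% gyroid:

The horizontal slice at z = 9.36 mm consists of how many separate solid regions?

At z = 9.36 mm: the cube is present — its section is the full 22.5×26.5 rectangle. The result has 1 disconnected region.

1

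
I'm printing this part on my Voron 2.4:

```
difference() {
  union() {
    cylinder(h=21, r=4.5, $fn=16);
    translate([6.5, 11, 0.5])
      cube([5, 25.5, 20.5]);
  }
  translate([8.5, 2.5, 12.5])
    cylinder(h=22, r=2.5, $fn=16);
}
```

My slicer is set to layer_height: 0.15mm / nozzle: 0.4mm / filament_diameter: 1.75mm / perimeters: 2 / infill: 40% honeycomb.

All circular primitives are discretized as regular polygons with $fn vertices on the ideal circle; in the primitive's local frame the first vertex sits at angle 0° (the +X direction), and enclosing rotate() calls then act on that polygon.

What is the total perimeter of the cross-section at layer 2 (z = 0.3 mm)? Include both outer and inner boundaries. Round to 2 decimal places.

At z = 0.3 mm: the r=4.5 cylinder contributes a regular 16-gon of circumradius 4.5 (perimeter = 2·16·4.500·sin(180°/16) = 28.09 mm); the cube at (6.5, 11) is not intersected at this z (z outside [0.5, 21]); Combining (union): only the r=4.5 cylinder is present, so the union is just that shape — boundary = 28.09 mm; the cylinder at (8.5, 2.5) is not intersected at this z (z outside [12.5, 34.5]); Taking the first minus the rest: none of the subtracted shapes is present at this height, so that combined region is unchanged — boundary = 28.09 mm. Overall, the cross-section is a single solid region. Total boundary length (outer) = 28.09 mm.

28.09 mm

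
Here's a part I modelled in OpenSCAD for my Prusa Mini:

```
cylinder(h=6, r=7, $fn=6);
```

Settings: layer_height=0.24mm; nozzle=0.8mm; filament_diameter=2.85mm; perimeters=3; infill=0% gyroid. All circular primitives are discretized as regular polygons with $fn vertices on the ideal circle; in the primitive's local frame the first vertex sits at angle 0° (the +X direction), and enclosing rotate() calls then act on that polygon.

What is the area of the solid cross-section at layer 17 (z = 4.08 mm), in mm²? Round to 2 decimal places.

127.31 mm²

At z = 4.08 mm: the r=7 cylinder gives a regular 6-gon of circumradius 7 (constant along its height) (area = (6/2)·7.000²·sin(360°/6) = 127.31 mm²). Overall, the cross-section is a single solid region. Net area = 127.31 mm².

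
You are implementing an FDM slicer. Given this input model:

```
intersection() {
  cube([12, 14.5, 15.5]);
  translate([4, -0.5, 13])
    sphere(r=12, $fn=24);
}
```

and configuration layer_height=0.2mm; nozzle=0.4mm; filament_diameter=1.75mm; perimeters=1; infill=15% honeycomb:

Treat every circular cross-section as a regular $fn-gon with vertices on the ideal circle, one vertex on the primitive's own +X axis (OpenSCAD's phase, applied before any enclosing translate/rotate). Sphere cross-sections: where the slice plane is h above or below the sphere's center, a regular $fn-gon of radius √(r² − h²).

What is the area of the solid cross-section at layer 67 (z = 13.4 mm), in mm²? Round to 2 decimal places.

At z = 13.4 mm: the 12×14.5 cube contributes its full rectangle (area 174.00 mm²); the r=12 sphere at (4, -0.5) contributes a regular 24-gon of circumradius √(12²−0.4²) = 11.993 (area = (24/2)·11.993²·sin(360°/24) = 446.74 mm²); Keeping only the common overlap: the r=12 sphere at (4, -0.5) partially overlaps the 12×14.5 cube; clipping to the common part keeps 128.45 mm² — area = 128.45 mm². Overall, the cross-section is a single solid region. Net area = 128.45 mm².

128.45 mm²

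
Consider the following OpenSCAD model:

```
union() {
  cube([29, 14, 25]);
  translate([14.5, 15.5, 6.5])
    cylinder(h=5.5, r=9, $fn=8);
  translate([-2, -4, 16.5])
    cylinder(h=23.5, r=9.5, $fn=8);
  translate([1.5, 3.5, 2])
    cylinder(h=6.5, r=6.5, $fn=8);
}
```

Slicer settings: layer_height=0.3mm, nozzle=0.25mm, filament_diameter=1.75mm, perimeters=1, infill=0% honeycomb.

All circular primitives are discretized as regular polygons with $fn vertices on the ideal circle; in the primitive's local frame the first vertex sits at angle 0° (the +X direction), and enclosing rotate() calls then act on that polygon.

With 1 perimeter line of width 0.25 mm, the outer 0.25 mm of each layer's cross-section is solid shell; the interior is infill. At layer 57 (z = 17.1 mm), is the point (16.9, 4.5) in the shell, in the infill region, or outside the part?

infill

At z = 17.1 mm: the 29×14 cube contributes its full rectangle; the cylinder at (14.5, 15.5) is absent (z outside [6.5, 12]); the r=9.5 cylinder at (-2, -4) gives a regular 8-gon of circumradius 9.5 (constant along its height); the cylinder at (1.5, 3.5) is absent (z outside [2, 8.5]); Taking the union: the regions partially overlap (shared area 18.96 mm²), so overlapping operands fuse into one piece — 1 connected region. Overall, the cross-section is a single solid region. The nearest boundary edge runs (29.00, 0.00)→(5.84, 0.00); distance from the point to it = 4.50 mm. The point is inside the cross-section and 4.50 mm from the nearest boundary — more than the 0.25 mm shell width (1 × 0.25), so it's in the infill interior.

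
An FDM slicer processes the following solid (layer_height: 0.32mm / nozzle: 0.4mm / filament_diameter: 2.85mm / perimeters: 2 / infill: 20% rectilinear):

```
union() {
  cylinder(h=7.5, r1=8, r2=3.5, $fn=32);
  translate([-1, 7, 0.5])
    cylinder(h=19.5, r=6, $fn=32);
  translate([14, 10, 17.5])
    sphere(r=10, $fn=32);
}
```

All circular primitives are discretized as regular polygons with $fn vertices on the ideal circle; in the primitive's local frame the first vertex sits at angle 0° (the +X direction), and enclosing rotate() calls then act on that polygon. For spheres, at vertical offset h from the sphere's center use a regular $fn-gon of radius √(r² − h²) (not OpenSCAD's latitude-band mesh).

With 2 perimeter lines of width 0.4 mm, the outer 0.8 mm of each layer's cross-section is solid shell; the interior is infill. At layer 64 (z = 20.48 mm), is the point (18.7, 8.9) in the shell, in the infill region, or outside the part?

At z = 20.48 mm: the cone is absent (z outside [0, 7.5]); the cylinder at (-1, 7) is not intersected at this z (z outside [0.5, 20]); the r=10 sphere at (14, 10) slices to a regular 32-gon of circumradius 9.546 (√(r²−h²) with h=2.98 from center); Taking the union: only the r=10 sphere at (14, 10) is present, so the union is just that shape — 1 connected region. Overall, the cross-section is a single solid region. The nearest boundary edge runs (22.82, 6.35)→(23.36, 8.14); distance from the point to it = 4.68 mm. The point is inside the cross-section and 4.68 mm from the nearest boundary — more than the 0.8 mm shell width (2 × 0.4), so it's in the infill interior.

infill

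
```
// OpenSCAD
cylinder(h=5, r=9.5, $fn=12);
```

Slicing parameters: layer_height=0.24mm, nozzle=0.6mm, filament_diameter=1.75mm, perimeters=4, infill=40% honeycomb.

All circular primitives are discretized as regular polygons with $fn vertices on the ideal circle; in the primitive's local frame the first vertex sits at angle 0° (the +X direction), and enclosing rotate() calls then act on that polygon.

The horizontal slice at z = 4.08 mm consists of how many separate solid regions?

At z = 4.08 mm: the r=9.5 cylinder gives a regular 12-gon of circumradius 9.5 (constant along its height). The result has 1 disconnected region.

1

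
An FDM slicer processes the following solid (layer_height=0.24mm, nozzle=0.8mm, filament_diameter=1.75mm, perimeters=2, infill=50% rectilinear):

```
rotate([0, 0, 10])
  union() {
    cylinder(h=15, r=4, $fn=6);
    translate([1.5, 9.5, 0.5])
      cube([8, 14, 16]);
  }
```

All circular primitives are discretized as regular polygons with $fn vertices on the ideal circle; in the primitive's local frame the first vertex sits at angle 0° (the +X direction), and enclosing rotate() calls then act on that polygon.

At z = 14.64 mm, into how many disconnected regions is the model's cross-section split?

At z = 14.64 mm: the r=4 cylinder gives a regular 6-gon of circumradius 4 (constant along its height); the cube at (1.5, 9.5) (footprint 8×14) is included at this height; Combining (union): the 2 present regions are separate (no shared area or edge), so areas and boundary lengths simply add and each stays a separate island — 2 connected regions; (whole slice rotated 10° about Z — lengths, areas and connectivity unchanged). The result has 2 disconnected regions.

2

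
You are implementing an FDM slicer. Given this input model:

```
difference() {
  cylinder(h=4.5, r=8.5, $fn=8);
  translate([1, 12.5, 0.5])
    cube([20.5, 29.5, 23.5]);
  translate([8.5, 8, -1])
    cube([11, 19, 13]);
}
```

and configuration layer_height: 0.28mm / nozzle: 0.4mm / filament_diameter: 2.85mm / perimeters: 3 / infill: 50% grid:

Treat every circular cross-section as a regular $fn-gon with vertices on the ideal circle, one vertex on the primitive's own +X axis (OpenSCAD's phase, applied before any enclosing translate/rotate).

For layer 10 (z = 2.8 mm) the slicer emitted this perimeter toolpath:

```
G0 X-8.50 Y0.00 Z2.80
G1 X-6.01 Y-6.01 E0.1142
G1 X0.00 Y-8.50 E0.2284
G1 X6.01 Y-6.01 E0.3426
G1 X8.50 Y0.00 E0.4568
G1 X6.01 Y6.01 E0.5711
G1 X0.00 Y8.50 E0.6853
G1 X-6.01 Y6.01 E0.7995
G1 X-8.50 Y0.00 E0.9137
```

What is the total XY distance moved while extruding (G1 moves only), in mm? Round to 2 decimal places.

52.04 mm

Sum the Euclidean lengths of each G1 segment: total = 52.04 mm.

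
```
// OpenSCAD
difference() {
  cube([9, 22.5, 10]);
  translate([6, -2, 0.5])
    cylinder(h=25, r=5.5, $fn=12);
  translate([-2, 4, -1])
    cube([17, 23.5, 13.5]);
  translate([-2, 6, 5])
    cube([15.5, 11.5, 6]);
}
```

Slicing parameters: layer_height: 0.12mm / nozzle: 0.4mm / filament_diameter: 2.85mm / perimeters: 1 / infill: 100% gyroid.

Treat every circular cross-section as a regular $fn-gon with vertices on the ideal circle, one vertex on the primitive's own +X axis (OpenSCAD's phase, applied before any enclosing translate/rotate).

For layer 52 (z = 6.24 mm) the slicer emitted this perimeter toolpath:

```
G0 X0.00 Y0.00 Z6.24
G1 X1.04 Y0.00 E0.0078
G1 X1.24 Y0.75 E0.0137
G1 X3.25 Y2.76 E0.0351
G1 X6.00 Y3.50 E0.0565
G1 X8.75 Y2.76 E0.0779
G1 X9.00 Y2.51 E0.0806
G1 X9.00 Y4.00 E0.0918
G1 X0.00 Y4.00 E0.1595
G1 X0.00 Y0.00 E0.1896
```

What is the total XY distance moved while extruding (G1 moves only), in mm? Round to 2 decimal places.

25.20 mm

Sum the Euclidean lengths of each G1 segment: total = 25.20 mm.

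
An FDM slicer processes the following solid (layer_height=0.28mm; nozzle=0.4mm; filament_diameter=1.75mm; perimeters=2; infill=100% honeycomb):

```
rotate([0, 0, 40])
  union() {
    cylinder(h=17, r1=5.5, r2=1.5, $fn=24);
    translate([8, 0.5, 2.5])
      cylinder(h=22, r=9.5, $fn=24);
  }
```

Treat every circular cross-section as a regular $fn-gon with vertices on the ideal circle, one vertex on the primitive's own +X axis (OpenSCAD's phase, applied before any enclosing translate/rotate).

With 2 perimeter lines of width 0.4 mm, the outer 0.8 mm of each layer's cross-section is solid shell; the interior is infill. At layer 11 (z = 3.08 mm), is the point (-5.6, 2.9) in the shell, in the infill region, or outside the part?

At z = 3.08 mm: the cone: at t=0.181 of its height the radius interpolates to r₁+(r₂−r₁)t = 4.775, giving a regular 24-gon of that circumradius; the r=9.5 cylinder at (8, 0.5) gives a regular 24-gon of circumradius 9.5 (constant along its height); Merging all regions: the regions partially overlap (shared area 45.06 mm²), so overlapping operands fuse into one piece — 1 connected region; (whole slice rotated 40° about Z — lengths, areas and connectivity unchanged). Overall, the cross-section is a single solid region. Undo the 40° rotation: the query point maps to (-2.426, 5.821) in the un-rotated model frame. The nearest boundary edge runs (-2.39, 4.14)→(-1.24, 4.61); distance from the point to it = 1.57 mm. The point is not inside any of the regions above, so it lies outside the cross-section (1.57 mm from the nearest boundary).

outside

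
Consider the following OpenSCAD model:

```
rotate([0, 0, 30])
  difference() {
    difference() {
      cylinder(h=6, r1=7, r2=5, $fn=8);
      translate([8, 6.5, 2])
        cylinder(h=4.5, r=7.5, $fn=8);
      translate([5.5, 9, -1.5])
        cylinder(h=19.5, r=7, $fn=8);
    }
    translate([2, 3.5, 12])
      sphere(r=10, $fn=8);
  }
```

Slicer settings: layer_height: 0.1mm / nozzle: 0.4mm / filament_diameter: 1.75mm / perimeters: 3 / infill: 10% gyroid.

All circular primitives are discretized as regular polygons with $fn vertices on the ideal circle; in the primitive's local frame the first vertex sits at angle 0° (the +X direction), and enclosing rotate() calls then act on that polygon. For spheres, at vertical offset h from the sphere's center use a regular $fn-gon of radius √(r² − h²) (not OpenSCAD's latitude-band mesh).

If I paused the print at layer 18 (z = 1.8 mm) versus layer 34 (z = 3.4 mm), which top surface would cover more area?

Layer 18 (z = 1.8): the cone contributes a regular 8-gon of circumradius 6.400 (interpolated between r1=7 and r2=5 at t=0.300) (area = (8/2)·6.400²·sin(360°/8) = 115.85 mm²); the cylinder at (8, 6.5) does not reach this height (z outside [2, 6.5]); the cylinder at (5.5, 9): section is a regular 8-gon, circumradius r=7 (area = (8/2)·7.000²·sin(360°/8) = 138.59 mm²); Taking the first minus the rest: starting from the cone (115.85 mm²), the r=7 cylinder at (5.5, 9) partially overlaps it — only the 10.61 mm² overlap (of its 138.59 mm²) is removed, clipping the outline — area = 105.25 mm²; the sphere at (2, 3.5) is not intersected at this z (|z−center|=10.200 > r=10); Taking the first minus the rest: none of the subtracted shapes is present at this height, so the result so far is unchanged — area = 105.25 mm²; (rotated 30° about Z; rotation is an isometry so areas/perimeters/island counts are preserved). So its area = 105.25 mm². Layer 34 (z = 3.4): the cone: at t=0.567 of its height the radius interpolates to r₁+(r₂−r₁)t = 5.867, giving a regular 8-gon of that circumradius (area = (8/2)·5.867²·sin(360°/8) = 97.35 mm²); the cylinder at (8, 6.5): section is a regular 8-gon, circumradius r=7.5 (area = (8/2)·7.500²·sin(360°/8) = 159.10 mm²); the r=7 cylinder at (5.5, 9) gives a regular 8-gon of circumradius 7 (constant along its height) (area = (8/2)·7.000²·sin(360°/8) = 138.59 mm²); After the difference (first − rest): starting from the cone (97.35 mm²), the r=7.5 cylinder at (8, 6.5) partially overlaps it — only the 11.46 mm² overlap (of its 159.10 mm²) is removed, clipping the outline; the r=7 cylinder at (5.5, 9) partially overlaps it — only the 1.83 mm² overlap (of its 138.59 mm²) is removed, clipping the outline — area = 84.05 mm²; the r=10 sphere at (2, 3.5) slices to a regular 8-gon of circumradius 5.103 (√(r²−h²) with h=8.6 from center) (area = (8/2)·5.103²·sin(360°/8) = 73.65 mm²); Taking the first minus the rest: starting from that combined region (84.05 mm²), the r=10 sphere at (2, 3.5) partially overlaps it — only the 30.61 mm² overlap (of its 73.65 mm²) is removed, clipping the outline — area = 53.44 mm²; (whole slice rotated 30° about Z — lengths, areas and connectivity unchanged). So its area = 53.44 mm². Layer 18 is larger (105.25 vs 53.44 mm²).

layer 18 (z = 1.8 mm)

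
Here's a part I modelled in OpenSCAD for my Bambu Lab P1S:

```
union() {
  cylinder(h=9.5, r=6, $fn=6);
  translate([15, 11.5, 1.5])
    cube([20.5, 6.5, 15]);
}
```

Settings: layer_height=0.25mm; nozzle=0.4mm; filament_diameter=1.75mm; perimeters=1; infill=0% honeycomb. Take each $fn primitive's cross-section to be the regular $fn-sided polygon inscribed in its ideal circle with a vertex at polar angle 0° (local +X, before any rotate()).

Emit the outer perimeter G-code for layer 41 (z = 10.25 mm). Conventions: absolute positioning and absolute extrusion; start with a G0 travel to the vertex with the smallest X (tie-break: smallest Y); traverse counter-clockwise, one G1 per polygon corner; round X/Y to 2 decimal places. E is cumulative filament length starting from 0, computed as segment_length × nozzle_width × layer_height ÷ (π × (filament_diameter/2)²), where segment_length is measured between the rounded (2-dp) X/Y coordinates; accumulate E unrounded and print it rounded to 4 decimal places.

At z = 10.25 mm: the cylinder is not intersected at this z (z outside [0, 9.5]); the 20.5×6.5 cube at (15, 11.5) contributes its full rectangle; Combining (union): only the 20.5×6.5 cube at (15, 11.5) is present, so the union is just that shape — 1 connected region. The outline is a single polygon with 4 vertices. Extrusion per mm of travel: 0.4 × 0.25 / (π × 0.875²) = 0.041575. Accumulating E over each segment gives final E = 2.2451.

G0 X15.00 Y11.50 Z10.25
G1 X35.50 Y11.50 E0.8523
G1 X35.50 Y18.00 E1.1225
G1 X15.00 Y18.00 E1.9748
G1 X15.00 Y11.50 E2.2451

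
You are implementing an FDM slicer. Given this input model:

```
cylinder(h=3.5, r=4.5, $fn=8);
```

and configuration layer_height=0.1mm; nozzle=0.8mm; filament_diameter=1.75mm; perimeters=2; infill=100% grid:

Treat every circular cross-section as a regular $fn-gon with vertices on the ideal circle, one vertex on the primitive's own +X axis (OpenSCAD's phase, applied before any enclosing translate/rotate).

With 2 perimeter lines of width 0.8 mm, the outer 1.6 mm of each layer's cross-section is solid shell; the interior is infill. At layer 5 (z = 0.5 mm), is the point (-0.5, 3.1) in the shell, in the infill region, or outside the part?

At z = 0.5 mm: the r=4.5 cylinder contributes a regular 8-gon of circumradius 4.5. Overall, the cross-section is a single solid region. The nearest boundary edge runs (0.00, 4.50)→(-3.18, 3.18); distance from the point to it = 1.10 mm. The point is inside the cross-section, 1.10 mm from the nearest boundary — within the 1.6 mm shell band (2 × 0.8).

shell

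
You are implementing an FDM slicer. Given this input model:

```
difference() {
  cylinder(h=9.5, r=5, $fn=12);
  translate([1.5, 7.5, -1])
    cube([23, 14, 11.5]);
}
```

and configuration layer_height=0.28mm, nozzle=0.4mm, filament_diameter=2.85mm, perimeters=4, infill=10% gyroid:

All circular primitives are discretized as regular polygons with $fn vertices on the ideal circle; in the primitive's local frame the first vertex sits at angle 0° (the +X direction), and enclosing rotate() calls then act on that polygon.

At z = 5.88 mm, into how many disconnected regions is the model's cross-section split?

1

At z = 5.88 mm: the cylinder: section is a regular 12-gon, circumradius r=5; the cube at (1.5, 7.5) is present — its section is the full 23×14 rectangle; After the difference (first − rest): starting from the r=5 cylinder, the 23×14 cube at (1.5, 7.5) misses the remaining region (no effect) — 1 connected region. The result has 1 disconnected region.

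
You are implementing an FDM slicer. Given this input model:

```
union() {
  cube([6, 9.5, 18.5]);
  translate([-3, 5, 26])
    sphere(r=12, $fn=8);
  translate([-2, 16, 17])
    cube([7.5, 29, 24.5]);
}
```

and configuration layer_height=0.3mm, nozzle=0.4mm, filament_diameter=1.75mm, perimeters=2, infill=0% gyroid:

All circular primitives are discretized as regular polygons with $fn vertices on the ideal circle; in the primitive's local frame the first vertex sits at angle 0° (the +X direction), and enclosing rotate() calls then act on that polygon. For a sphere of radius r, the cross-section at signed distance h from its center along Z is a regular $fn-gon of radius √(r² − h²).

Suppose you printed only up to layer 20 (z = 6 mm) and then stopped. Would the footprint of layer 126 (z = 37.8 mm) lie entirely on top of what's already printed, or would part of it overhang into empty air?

Compare the two slices. At z = 6: the 6×9.5 cube contributes its full rectangle (area 57.00 mm²); the sphere at (-3, 5) is absent (|z−center|=20.000 > r=12); the cube at (-2, 16) does not reach this height (z outside [17, 41.5]); Combining (union): only the 6×9.5 cube is present, so the union is just that shape — area = 57.00 mm². At z = 37.8: the cube is not intersected at this z (z outside [0, 18.5]); the r=12 sphere at (-3, 5) contributes a regular 8-gon of circumradius √(12²−11.8²) = 2.182 (area = (8/2)·2.182²·sin(360°/8) = 13.46 mm²); the cube at (-2, 16) is present — its section is the full 7.5×29 rectangle (area 217.50 mm²); Merging all regions: the 2 present regions are separate (no shared area or edge), so areas and boundary lengths simply add and each stays a separate island — area = 230.96 mm². Checking containment: at z = 37.8 the cross-section extends beyond the z = 6 cross-section by about 230.96 mm².

part overhangs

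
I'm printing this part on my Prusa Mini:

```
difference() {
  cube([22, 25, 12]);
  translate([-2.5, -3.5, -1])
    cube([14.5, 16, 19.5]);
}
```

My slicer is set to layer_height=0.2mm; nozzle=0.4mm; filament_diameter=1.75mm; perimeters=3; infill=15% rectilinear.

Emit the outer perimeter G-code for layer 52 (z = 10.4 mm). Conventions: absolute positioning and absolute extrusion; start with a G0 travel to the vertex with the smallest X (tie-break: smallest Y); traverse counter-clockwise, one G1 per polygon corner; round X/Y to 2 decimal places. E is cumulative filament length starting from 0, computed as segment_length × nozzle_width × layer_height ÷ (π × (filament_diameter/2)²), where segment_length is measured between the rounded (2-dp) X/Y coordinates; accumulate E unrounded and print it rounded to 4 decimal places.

At z = 10.4 mm: the cube (footprint 22×25) is included at this height; the 14.5×16 cube at (-2.5, -3.5) contributes its full rectangle; Taking the first minus the rest: starting from the 22×25 cube, the 14.5×16 cube at (-2.5, -3.5) partially overlaps it — only the 150.00 mm² overlap (of its 232.00 mm²) is removed, clipping the outline — 1 connected region. The outline is a single polygon with 6 vertices. Extrusion per mm of travel: 0.4 × 0.2 / (π × 0.875²) = 0.033260. Accumulating E over each segment gives final E = 3.1265.

G0 X0.00 Y12.50 Z10.40
G1 X12.00 Y12.50 E0.3991
G1 X12.00 Y0.00 E0.8149
G1 X22.00 Y0.00 E1.1475
G1 X22.00 Y25.00 E1.9790
G1 X0.00 Y25.00 E2.7107
G1 X0.00 Y12.50 E3.1265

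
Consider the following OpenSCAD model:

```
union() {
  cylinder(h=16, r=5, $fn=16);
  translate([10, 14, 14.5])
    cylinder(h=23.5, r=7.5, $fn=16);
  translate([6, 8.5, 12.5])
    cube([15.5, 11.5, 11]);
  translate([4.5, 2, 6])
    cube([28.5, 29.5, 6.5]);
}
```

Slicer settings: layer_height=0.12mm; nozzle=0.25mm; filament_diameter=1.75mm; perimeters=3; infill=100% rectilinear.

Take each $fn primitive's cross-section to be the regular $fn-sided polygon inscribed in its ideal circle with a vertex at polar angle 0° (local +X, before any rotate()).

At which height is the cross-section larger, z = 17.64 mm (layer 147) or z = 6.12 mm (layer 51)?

Layer 147 (z = 17.64): the cylinder is absent (z outside [0, 16]); the r=7.5 cylinder at (10, 14) gives a regular 16-gon of circumradius 7.5 (constant along its height) (area = (16/2)·7.500²·sin(360°/16) = 172.21 mm²); the cube at (6, 8.5) (footprint 15.5×11.5) is included at this height (area 178.25 mm²); the cube at (4.5, 2) does not reach this height (z outside [6, 12.5]); Merging all regions: the regions partially overlap — summed areas 350.46 mm² minus the doubly-counted overlap 121.52 mm² gives 228.93 mm² — area = 228.93 mm². So its area = 228.93 mm². Layer 51 (z = 6.12): the cylinder: section is a regular 16-gon, circumradius r=5 (area = (16/2)·5.000²·sin(360°/16) = 76.54 mm²); the cylinder at (10, 14) does not reach this height (z outside [14.5, 38]); the cube at (6, 8.5) is absent (z outside [12.5, 23.5]); the cube at (4.5, 2) is present — its section is the full 28.5×29.5 rectangle (area 840.75 mm²); Merging all regions: the regions partially overlap — summed areas 917.29 mm² minus the doubly-counted overlap 0.00 mm² gives 917.28 mm² — area = 917.28 mm². So its area = 917.28 mm². Layer 51 is larger (917.28 vs 228.93 mm²).

layer 51 (z = 6.12 mm)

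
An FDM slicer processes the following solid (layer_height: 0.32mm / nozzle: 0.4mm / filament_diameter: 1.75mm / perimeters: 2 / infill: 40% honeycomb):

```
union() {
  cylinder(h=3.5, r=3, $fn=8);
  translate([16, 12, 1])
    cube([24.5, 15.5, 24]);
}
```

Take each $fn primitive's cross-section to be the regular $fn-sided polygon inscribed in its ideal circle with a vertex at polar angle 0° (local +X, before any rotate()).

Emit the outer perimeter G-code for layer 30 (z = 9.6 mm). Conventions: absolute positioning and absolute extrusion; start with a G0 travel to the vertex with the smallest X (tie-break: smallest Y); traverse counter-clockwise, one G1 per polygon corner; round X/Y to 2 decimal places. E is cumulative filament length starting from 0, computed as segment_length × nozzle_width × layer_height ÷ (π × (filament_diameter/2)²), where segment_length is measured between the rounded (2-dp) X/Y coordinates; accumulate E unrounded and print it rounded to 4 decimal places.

G0 X16.00 Y12.00 Z9.60
G1 X40.50 Y12.00 E1.3038
G1 X40.50 Y27.50 E2.1286
G1 X16.00 Y27.50 E3.4324
G1 X16.00 Y12.00 E4.2573

At z = 9.6 mm: the cylinder does not reach this height (z outside [0, 3.5]); the cube at (16, 12) (footprint 24.5×15.5) is included at this height; Merging all regions: only the 24.5×15.5 cube at (16, 12) is present, so the union is just that shape — 1 connected region. The outline is a single polygon with 4 vertices. Extrusion per mm of travel: 0.4 × 0.32 / (π × 0.875²) = 0.053216. Accumulating E over each segment gives final E = 4.2573.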